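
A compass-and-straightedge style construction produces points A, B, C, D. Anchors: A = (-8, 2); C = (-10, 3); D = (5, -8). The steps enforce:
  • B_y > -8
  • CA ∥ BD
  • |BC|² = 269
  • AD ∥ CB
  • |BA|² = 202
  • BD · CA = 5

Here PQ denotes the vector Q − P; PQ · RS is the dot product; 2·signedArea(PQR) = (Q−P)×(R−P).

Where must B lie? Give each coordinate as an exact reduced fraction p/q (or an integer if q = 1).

B = (3, -7)

1. B_x = 3  [CA ∥ BD ∩ AD ∥ CB]
2. B_y = -7  [CA ∥ BD ∩ AD ∥ CB]
   → B = (3, -7)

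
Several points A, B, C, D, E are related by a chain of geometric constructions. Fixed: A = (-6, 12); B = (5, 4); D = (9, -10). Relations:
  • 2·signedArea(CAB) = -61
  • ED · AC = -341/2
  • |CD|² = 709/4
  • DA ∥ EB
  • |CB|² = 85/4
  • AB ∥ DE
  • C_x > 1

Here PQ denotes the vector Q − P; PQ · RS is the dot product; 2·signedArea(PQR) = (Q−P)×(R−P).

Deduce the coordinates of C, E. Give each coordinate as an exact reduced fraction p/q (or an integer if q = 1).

C = (3/2, 1)
E = (20, -18)

1. E_x = 20  [DA ∥ EB ∩ AB ∥ DE]
2. E_y = -18  [DA ∥ EB ∩ AB ∥ DE]
   → E = (20, -18)
3. C_x = 3/2  [2·signedArea(CAB) = -61 ∩ ED · AC = -341/2]
4. C_y = 1  [2·signedArea(CAB) = -61 ∩ ED · AC = -341/2]
   → C = (3/2, 1)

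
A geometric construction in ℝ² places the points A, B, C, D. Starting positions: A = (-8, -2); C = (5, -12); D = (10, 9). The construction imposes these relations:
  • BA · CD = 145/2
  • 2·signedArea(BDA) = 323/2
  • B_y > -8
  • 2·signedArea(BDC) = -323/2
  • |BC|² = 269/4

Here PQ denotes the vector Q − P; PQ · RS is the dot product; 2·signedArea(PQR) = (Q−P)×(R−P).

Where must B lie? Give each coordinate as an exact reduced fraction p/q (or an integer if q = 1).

B = (-3/2, -7)

1. B_x = -3/2  [2·signedArea(BDC) = -323/2 ∩ 2·signedArea(BDA) = 323/2]
2. B_y = -7  [2·signedArea(BDC) = -323/2 ∩ 2·signedArea(BDA) = 323/2]
   → B = (-3/2, -7)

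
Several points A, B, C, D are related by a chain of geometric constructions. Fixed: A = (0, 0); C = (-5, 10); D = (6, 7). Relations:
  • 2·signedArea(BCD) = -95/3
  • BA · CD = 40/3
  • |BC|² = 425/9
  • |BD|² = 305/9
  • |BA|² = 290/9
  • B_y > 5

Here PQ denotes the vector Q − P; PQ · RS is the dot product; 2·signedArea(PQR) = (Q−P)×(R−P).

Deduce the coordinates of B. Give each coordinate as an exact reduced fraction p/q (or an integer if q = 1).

B = (1/3, 17/3)

1. B_x = 1/3  [2·signedArea(BCD) = -95/3 ∩ BA · CD = 40/3]
2. B_y = 17/3  [2·signedArea(BCD) = -95/3 ∩ BA · CD = 40/3]
   → B = (1/3, 17/3)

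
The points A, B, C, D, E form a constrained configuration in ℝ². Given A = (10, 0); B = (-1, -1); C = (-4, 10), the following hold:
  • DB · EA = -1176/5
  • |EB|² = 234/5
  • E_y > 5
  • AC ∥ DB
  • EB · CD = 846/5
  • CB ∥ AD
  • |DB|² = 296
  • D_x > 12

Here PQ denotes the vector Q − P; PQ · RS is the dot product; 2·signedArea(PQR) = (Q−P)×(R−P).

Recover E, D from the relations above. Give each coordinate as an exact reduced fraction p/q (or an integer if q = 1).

D = (13, -11)
E = (-14/5, 28/5)

1. D_x = 13  [AC ∥ DB ∩ CB ∥ AD]
2. D_y = -11  [AC ∥ DB ∩ CB ∥ AD]
   → D = (13, -11)
3. E_x = -14/5  [EB · CD = 846/5 ∩ DB · EA = -1176/5]
4. E_y = 28/5  [EB · CD = 846/5 ∩ DB · EA = -1176/5]
   → E = (-14/5, 28/5)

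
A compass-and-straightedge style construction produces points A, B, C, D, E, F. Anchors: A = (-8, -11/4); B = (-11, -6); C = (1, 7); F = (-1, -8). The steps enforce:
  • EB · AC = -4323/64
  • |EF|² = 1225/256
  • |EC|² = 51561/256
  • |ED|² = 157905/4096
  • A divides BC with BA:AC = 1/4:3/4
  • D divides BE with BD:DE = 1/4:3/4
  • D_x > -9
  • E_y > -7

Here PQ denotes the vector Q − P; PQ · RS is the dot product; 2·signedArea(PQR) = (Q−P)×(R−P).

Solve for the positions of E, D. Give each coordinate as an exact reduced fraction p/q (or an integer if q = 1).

1. E_x = -11/4  [line -9·x + -39/4·y + -5757/64 = 0 ∩ |EF|² = 1225/256]
2. E_y = -107/16  [line -9·x + -39/4·y + -5757/64 = 0 ∩ |EF|² = 1225/256]
   → E = (-11/4, -107/16)
3. D_x = -143/16  [D divides BE with BD:DE = 1/4:3/4]
4. D_y = -395/64  [D divides BE with BD:DE = 1/4:3/4]
   → D = (-143/16, -395/64)

D = (-143/16, -395/64)
E = (-11/4, -107/16)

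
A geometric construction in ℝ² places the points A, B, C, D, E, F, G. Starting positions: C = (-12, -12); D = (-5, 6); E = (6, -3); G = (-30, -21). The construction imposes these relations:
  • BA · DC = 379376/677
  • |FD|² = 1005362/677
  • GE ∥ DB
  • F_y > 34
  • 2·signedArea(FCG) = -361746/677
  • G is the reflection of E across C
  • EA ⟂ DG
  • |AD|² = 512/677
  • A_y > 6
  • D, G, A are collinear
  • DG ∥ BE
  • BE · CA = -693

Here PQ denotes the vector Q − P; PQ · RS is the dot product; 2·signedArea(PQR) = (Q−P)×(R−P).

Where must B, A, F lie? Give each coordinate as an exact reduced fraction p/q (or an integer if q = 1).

1. B_x = 31  [DG ∥ BE ∩ GE ∥ DB]
2. B_y = 24  [DG ∥ BE ∩ GE ∥ DB]
   → B = (31, 24)
3. A_x = -2985/677  [D, G, A are collinear ∩ EA ⟂ DG]
4. A_y = 4494/677  [D, G, A are collinear ∩ EA ⟂ DG]
   → A = (-2985/677, 4494/677)
5. F_x = 14340/677  [line 9·x + -18·y + 288630/677 = 0 ∩ |FD|² = 1005362/677]
6. F_y = 23205/677  [line 9·x + -18·y + 288630/677 = 0 ∩ |FD|² = 1005362/677]
   → F = (14340/677, 23205/677)

A = (-2985/677, 4494/677)
B = (31, 24)
F = (14340/677, 23205/677)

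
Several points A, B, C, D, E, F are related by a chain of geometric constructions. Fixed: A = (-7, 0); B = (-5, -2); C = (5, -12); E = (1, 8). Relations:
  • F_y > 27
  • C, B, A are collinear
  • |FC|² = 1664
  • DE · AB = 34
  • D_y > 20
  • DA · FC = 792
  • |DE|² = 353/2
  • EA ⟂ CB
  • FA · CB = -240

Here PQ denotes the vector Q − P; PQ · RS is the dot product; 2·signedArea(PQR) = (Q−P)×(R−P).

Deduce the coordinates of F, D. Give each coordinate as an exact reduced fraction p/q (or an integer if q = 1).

D = (-7/2, 41/2)
F = (-3, 28)

1. F_x = -3  [line 10·x + -10·y + 310 = 0 ∩ |FC|² = 1664]
2. F_y = 28  [line 10·x + -10·y + 310 = 0 ∩ |FC|² = 1664]
   → F = (-3, 28)
3. D_x = -7/2  [DA · FC = 792 ∩ DE · AB = 34]
4. D_y = 41/2  [DA · FC = 792 ∩ DE · AB = 34]
   → D = (-7/2, 41/2)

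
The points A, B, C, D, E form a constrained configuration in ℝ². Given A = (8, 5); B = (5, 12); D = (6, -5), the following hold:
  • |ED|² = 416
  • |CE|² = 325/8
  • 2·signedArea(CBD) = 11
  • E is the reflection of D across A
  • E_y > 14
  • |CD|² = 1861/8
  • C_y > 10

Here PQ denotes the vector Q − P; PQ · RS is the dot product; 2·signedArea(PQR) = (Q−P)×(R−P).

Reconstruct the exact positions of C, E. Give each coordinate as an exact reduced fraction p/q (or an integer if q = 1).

1. C_x = 23/4  [line 17·x + 1·y + -108 = 0 ∩ |CD|² = 1861/8]
2. C_y = 41/4  [line 17·x + 1·y + -108 = 0 ∩ |CD|² = 1861/8]
   → C = (23/4, 41/4)
3. E_x = 10  [E is the reflection of D across A]
4. E_y = 15  [E is the reflection of D across A]
   → E = (10, 15)

C = (23/4, 41/4)
E = (10, 15)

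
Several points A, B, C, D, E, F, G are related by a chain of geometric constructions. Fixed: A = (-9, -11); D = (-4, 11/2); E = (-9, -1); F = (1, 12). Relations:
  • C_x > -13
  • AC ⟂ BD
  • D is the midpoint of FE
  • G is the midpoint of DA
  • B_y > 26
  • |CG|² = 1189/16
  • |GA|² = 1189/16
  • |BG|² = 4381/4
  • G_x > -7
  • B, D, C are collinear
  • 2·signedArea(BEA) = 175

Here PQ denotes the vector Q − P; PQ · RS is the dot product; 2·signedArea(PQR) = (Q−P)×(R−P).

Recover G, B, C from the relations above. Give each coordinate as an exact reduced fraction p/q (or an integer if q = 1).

1. G_x = -13/2  [G is the midpoint of DA]
2. G_y = -11/4  [G is the midpoint of DA]
   → G = (-13/2, -11/4)
3. B_x = 17/2  [2·signedArea(BEA) = 175]
4. B_y = 107/4  [|BG|² = 4381/4]
   → B = (17/2, 107/4)
5. C_x = -4861/389  [B, D, C are collinear ∩ AC ⟂ BD]
6. C_y = -3479/389  [B, D, C are collinear ∩ AC ⟂ BD]
   → C = (-4861/389, -3479/389)

B = (17/2, 107/4)
C = (-4861/389, -3479/389)
G = (-13/2, -11/4)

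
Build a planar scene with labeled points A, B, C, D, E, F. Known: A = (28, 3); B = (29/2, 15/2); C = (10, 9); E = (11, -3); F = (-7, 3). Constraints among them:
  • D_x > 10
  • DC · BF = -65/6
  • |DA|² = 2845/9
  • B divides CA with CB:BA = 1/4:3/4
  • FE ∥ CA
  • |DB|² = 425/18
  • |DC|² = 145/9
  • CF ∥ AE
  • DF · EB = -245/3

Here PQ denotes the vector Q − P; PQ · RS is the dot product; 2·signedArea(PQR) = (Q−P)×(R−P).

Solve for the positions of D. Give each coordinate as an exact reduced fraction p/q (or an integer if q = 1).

D = (31/3, 5)

1. D_x = 31/3  [DC · BF = -65/6 ∩ DF · EB = -245/3]
2. D_y = 5  [DC · BF = -65/6 ∩ DF · EB = -245/3]
   → D = (31/3, 5)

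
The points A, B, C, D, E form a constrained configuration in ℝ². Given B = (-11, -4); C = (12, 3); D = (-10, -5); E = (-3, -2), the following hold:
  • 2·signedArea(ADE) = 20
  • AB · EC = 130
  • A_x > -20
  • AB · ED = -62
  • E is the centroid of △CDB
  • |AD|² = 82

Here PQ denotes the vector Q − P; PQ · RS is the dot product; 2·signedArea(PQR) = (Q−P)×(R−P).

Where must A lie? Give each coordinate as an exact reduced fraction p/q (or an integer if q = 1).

A = (-19, -6)

1. A_x = -19  [2·signedArea(ADE) = 20 ∩ AB · ED = -62]
2. A_y = -6  [2·signedArea(ADE) = 20 ∩ AB · ED = -62]
   → A = (-19, -6)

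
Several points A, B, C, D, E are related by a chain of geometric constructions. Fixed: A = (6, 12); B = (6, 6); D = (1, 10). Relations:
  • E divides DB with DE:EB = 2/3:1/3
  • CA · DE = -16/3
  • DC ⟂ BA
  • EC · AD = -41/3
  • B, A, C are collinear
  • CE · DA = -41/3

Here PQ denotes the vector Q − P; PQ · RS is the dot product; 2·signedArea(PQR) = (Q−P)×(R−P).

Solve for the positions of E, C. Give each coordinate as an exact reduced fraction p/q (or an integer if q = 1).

1. E_x = 13/3  [E divides DB with DE:EB = 2/3:1/3]
2. E_y = 22/3  [E divides DB with DE:EB = 2/3:1/3]
   → E = (13/3, 22/3)
3. C_x = 6  [B, A, C are collinear ∩ DC ⟂ BA]
4. C_y = 10  [B, A, C are collinear ∩ DC ⟂ BA]
   → C = (6, 10)

C = (6, 10)
E = (13/3, 22/3)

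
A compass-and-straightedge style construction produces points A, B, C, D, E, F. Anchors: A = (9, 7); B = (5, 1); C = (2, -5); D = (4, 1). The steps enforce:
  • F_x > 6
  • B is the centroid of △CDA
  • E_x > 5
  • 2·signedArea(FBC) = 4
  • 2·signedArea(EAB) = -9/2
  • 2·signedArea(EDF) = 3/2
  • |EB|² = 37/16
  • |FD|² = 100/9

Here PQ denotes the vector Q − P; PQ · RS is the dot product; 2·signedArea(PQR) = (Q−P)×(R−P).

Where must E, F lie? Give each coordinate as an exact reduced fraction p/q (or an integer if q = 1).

1. E_x = 21/4  [line 6·x + -4·y + -43/2 = 0 ∩ |EB|² = 37/16]
2. E_y = 5/2  [line 6·x + -4·y + -43/2 = 0 ∩ |EB|² = 37/16]
   → E = (21/4, 5/2)
3. F_x = 20/3  [2·signedArea(FBC) = 4 ∩ 2·signedArea(EDF) = 3/2]
4. F_y = 3  [2·signedArea(FBC) = 4 ∩ 2·signedArea(EDF) = 3/2]
   → F = (20/3, 3)

E = (21/4, 5/2)
F = (20/3, 3)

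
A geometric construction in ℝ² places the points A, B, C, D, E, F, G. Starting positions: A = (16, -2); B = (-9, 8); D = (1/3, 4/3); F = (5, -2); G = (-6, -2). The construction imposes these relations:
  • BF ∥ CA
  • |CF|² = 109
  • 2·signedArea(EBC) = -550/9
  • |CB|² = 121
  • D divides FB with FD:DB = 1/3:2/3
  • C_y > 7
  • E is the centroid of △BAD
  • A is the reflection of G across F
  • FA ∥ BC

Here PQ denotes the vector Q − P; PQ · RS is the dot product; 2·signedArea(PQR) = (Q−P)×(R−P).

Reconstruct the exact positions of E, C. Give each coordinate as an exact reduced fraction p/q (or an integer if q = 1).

1. E_x = 22/9  [E is the centroid of △BAD]
2. E_y = 22/9  [E is the centroid of △BAD]
   → E = (22/9, 22/9)
3. C_x = 2  [BF ∥ CA ∩ FA ∥ BC]
4. C_y = 8  [BF ∥ CA ∩ FA ∥ BC]
   → C = (2, 8)

C = (2, 8)
E = (22/9, 22/9)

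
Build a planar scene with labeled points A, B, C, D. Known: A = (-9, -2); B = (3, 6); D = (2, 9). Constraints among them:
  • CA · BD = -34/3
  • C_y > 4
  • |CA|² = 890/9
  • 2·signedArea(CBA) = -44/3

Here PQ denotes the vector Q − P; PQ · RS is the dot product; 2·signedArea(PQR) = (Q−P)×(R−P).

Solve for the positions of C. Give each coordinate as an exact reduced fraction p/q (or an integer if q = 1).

C = (-4/3, 13/3)

1. C_x = -4/3  [2·signedArea(CBA) = -44/3 ∩ CA · BD = -34/3]
2. C_y = 13/3  [2·signedArea(CBA) = -44/3 ∩ CA · BD = -34/3]
   → C = (-4/3, 13/3)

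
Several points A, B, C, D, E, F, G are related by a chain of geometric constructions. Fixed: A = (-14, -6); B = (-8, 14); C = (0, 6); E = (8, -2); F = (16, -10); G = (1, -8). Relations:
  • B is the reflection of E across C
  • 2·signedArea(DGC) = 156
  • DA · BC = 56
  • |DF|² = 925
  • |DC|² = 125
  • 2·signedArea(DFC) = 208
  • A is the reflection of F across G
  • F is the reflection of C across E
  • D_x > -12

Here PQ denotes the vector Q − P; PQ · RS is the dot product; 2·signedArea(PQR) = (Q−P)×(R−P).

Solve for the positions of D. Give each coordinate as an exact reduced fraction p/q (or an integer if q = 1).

1. D_x = -11  [2·signedArea(DGC) = 156 ∩ DA · BC = 56]
2. D_y = 4  [2·signedArea(DGC) = 156 ∩ DA · BC = 56]
   → D = (-11, 4)

D = (-11, 4)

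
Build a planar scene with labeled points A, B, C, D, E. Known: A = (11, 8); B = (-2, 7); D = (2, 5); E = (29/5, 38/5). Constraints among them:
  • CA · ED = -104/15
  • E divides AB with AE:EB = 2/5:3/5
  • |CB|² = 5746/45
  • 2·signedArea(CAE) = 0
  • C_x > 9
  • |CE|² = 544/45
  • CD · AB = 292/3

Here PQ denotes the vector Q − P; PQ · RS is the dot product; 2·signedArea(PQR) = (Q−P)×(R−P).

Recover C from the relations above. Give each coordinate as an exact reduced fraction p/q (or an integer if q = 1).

1. C_x = 139/15  [2·signedArea(CAE) = 0 ∩ CA · ED = -104/15]
2. C_y = 118/15  [2·signedArea(CAE) = 0 ∩ CA · ED = -104/15]
   → C = (139/15, 118/15)

C = (139/15, 118/15)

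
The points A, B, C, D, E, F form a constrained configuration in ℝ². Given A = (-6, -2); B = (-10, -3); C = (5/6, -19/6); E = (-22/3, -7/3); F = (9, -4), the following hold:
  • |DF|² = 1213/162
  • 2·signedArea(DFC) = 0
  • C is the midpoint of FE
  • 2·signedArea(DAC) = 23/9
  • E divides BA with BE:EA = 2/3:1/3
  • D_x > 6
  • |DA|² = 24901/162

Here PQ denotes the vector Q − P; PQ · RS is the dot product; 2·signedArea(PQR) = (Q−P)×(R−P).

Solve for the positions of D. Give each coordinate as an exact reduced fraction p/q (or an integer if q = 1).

1. D_x = 113/18  [2·signedArea(DFC) = 0 ∩ 2·signedArea(DAC) = 23/9]
2. D_y = -67/18  [2·signedArea(DFC) = 0 ∩ 2·signedArea(DAC) = 23/9]
   → D = (113/18, -67/18)

D = (113/18, -67/18)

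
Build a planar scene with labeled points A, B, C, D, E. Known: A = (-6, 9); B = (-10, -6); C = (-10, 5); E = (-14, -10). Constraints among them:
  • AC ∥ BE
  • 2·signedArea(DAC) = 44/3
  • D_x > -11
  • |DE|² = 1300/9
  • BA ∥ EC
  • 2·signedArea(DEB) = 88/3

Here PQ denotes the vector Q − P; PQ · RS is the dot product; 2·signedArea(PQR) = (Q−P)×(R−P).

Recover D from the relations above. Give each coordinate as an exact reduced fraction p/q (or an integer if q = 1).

D = (-10, 4/3)

1. D_x = -10  [line -4·x + 4·y + -136/3 = 0 ∩ |DE|² = 1300/9]
2. D_y = 4/3  [line -4·x + 4·y + -136/3 = 0 ∩ |DE|² = 1300/9]
   → D = (-10, 4/3)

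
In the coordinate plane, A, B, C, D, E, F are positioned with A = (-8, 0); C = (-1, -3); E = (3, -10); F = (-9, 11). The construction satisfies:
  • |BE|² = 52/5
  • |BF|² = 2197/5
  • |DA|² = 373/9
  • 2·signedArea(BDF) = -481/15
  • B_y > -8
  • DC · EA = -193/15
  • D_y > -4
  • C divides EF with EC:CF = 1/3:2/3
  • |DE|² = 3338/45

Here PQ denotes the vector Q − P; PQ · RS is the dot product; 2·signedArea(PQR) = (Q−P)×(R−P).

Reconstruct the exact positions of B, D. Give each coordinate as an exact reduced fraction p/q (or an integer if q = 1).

B = (7/5, -36/5)
D = (-38/15, -17/5)

1. D_x = -38/15  [line 11·x + -10·y + -92/15 = 0 ∩ |DA|² = 373/9]
2. D_y = -17/5  [line 11·x + -10·y + -92/15 = 0 ∩ |DA|² = 373/9]
   → D = (-38/15, -17/5)
3. B_x = 7/5  [line -72/5·x + -97/15·y + -132/5 = 0 ∩ |BE|² = 52/5]
4. B_y = -36/5  [line -72/5·x + -97/15·y + -132/5 = 0 ∩ |BE|² = 52/5]
   → B = (7/5, -36/5)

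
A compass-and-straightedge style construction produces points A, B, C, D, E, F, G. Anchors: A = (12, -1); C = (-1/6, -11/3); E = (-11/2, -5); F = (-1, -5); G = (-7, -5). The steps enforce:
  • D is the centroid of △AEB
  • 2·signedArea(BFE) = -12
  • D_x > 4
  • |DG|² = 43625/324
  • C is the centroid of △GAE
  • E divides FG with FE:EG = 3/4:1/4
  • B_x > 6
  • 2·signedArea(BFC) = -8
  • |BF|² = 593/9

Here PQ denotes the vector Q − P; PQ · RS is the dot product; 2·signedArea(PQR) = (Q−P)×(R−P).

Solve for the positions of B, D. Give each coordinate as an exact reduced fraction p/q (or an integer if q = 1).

B = (20/3, -7/3)
D = (79/18, -25/9)

1. B_x = 20/3  [2·signedArea(BFC) = -8 ∩ 2·signedArea(BFE) = -12]
2. B_y = -7/3  [2·signedArea(BFC) = -8 ∩ 2·signedArea(BFE) = -12]
   → B = (20/3, -7/3)
3. D_x = 79/18  [D is the centroid of △AEB]
4. D_y = -25/9  [D is the centroid of △AEB]
   → D = (79/18, -25/9)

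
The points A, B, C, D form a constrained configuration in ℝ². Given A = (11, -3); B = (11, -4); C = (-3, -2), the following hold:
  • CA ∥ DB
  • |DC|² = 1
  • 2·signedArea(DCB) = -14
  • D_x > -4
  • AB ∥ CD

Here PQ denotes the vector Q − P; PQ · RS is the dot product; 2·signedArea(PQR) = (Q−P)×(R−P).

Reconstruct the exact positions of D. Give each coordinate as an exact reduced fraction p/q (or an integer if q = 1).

D = (-3, -3)

1. D_x = -3  [CA ∥ DB ∩ AB ∥ CD]
2. D_y = -3  [CA ∥ DB ∩ AB ∥ CD]
   → D = (-3, -3)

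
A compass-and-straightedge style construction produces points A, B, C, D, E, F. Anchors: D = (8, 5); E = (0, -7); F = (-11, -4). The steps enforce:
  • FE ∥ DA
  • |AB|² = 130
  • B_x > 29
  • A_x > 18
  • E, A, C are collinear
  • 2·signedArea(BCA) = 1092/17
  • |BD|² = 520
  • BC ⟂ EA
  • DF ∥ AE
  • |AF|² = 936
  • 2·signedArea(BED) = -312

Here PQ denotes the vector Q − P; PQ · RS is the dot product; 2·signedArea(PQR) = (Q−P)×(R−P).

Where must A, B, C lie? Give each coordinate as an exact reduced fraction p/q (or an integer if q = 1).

A = (19, 2)
B = (30, -1)
C = (456/17, 97/17)

1. A_x = 19  [DF ∥ AE ∩ FE ∥ DA]
2. A_y = 2  [DF ∥ AE ∩ FE ∥ DA]
   → A = (19, 2)
3. B_x = 30  [line -12·x + 8·y + 368 = 0 ∩ |BD|² = 520]
4. B_y = -1  [line -12·x + 8·y + 368 = 0 ∩ |BD|² = 520]
   → B = (30, -1)
5. C_x = 456/17  [E, A, C are collinear ∩ BC ⟂ EA]
6. C_y = 97/17  [E, A, C are collinear ∩ BC ⟂ EA]
   → C = (456/17, 97/17)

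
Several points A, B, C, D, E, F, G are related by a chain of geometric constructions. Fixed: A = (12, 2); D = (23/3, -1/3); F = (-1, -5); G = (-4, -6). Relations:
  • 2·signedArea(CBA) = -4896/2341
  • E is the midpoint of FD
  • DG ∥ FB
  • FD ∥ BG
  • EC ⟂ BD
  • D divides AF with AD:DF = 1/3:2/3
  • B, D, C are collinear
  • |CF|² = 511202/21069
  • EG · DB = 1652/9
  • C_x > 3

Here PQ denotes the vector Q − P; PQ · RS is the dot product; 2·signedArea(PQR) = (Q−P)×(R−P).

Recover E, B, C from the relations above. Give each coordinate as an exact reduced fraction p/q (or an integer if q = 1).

1. E_x = 10/3  [E is the midpoint of FD]
2. E_y = -8/3  [E is the midpoint of FD]
   → E = (10/3, -8/3)
3. B_x = -38/3  [FD ∥ BG ∩ DG ∥ FB]
4. B_y = -32/3  [FD ∥ BG ∩ DG ∥ FB]
   → B = (-38/3, -32/3)
5. C_x = 23038/7023  [B, D, C are collinear ∩ EC ⟂ BD]
6. C_y = -17996/7023  [B, D, C are collinear ∩ EC ⟂ BD]
   → C = (23038/7023, -17996/7023)

B = (-38/3, -32/3)
C = (23038/7023, -17996/7023)
E = (10/3, -8/3)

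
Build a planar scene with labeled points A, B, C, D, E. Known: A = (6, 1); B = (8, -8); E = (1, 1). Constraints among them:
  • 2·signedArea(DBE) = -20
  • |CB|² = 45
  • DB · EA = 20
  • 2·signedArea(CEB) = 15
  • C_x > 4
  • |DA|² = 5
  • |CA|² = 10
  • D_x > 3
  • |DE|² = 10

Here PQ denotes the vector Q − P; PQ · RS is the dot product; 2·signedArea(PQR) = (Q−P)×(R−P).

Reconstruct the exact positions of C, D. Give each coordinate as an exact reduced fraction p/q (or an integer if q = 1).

C = (5, -2)
D = (4, 0)

1. C_x = 5  [line 9·x + 7·y + -31 = 0 ∩ |CA|² = 10]
2. C_y = -2  [line 9·x + 7·y + -31 = 0 ∩ |CA|² = 10]
   → C = (5, -2)
3. D_x = 4  [2·signedArea(DBE) = -20 ∩ DB · EA = 20]
4. D_y = 0  [2·signedArea(DBE) = -20 ∩ DB · EA = 20]
   → D = (4, 0)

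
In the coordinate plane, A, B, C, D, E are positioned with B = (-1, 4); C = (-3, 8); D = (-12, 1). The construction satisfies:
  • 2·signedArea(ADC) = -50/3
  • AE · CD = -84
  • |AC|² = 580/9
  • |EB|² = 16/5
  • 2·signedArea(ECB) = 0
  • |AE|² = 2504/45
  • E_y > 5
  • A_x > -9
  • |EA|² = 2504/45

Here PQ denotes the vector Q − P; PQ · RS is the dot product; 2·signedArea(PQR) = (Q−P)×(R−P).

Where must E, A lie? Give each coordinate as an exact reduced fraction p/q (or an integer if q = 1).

A = (-25/3, 2)
E = (-9/5, 28/5)

1. E_x = -9/5  [line 4·x + 2·y + -4 = 0 ∩ |EB|² = 16/5]
2. E_y = 28/5  [line 4·x + 2·y + -4 = 0 ∩ |EB|² = 16/5]
   → E = (-9/5, 28/5)
3. A_x = -25/3  [AE · CD = -84 ∩ 2·signedArea(ADC) = -50/3]
4. A_y = 2  [AE · CD = -84 ∩ 2·signedArea(ADC) = -50/3]
   → A = (-25/3, 2)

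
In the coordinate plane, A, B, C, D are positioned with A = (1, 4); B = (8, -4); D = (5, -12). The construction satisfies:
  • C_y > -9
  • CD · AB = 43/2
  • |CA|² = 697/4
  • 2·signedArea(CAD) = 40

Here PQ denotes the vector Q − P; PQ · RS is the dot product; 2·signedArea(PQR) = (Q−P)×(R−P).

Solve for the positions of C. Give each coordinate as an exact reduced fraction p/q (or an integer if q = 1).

C = (13/2, -8)

1. C_x = 13/2  [2·signedArea(CAD) = 40 ∩ CD · AB = 43/2]
2. C_y = -8  [2·signedArea(CAD) = 40 ∩ CD · AB = 43/2]
   → C = (13/2, -8)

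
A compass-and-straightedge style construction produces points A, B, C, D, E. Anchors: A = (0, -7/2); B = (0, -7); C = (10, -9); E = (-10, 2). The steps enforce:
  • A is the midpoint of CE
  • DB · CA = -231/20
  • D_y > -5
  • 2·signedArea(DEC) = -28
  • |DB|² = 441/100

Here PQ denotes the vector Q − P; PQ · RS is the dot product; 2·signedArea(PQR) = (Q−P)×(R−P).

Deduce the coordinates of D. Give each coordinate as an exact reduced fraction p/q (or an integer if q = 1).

1. D_x = 0  [2·signedArea(DEC) = -28 ∩ DB · CA = -231/20]
2. D_y = -49/10  [2·signedArea(DEC) = -28 ∩ DB · CA = -231/20]
   → D = (0, -49/10)

D = (0, -49/10)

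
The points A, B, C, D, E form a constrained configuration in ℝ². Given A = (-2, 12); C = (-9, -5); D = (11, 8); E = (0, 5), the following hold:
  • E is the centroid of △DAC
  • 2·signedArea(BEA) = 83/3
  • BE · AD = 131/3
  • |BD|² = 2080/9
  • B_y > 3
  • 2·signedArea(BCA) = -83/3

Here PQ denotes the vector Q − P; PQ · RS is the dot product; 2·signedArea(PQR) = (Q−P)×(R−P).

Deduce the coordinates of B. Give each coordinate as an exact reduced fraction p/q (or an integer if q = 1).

B = (-11/3, 4)

1. B_x = -11/3  [2·signedArea(BCA) = -83/3 ∩ 2·signedArea(BEA) = 83/3]
2. B_y = 4  [2·signedArea(BCA) = -83/3 ∩ 2·signedArea(BEA) = 83/3]
   → B = (-11/3, 4)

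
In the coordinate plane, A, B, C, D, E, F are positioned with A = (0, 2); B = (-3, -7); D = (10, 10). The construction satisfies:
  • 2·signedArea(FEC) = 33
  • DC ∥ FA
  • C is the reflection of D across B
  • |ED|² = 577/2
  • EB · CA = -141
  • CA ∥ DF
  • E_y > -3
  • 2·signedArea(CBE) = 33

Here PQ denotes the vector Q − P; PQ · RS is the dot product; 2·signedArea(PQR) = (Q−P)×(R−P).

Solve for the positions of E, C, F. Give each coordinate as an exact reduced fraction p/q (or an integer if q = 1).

C = (-16, -24)
E = (-3/2, -5/2)
F = (26, 36)

1. C_x = -16  [C is the reflection of D across B]
2. C_y = -24  [C is the reflection of D across B]
   → C = (-16, -24)
3. F_x = 26  [DC ∥ FA ∩ CA ∥ DF]
4. F_y = 36  [DC ∥ FA ∩ CA ∥ DF]
   → F = (26, 36)
5. E_x = -3/2  [EB · CA = -141 ∩ 2·signedArea(FEC) = 33]
6. E_y = -5/2  [EB · CA = -141 ∩ 2·signedArea(FEC) = 33]
   → E = (-3/2, -5/2)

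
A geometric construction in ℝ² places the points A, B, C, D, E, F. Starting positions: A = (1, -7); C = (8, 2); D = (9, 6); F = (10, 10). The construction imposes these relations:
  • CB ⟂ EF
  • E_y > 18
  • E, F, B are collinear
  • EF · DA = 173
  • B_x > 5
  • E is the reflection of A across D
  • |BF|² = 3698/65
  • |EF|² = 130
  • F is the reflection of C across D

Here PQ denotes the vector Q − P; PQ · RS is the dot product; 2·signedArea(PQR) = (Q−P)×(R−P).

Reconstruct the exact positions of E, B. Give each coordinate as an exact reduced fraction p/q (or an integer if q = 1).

1. E_x = 17  [E is the reflection of A across D]
2. E_y = 19  [E is the reflection of A across D]
   → E = (17, 19)
3. B_x = 349/65  [E, F, B are collinear ∩ CB ⟂ EF]
4. B_y = 263/65  [E, F, B are collinear ∩ CB ⟂ EF]
   → B = (349/65, 263/65)

B = (349/65, 263/65)
E = (17, 19)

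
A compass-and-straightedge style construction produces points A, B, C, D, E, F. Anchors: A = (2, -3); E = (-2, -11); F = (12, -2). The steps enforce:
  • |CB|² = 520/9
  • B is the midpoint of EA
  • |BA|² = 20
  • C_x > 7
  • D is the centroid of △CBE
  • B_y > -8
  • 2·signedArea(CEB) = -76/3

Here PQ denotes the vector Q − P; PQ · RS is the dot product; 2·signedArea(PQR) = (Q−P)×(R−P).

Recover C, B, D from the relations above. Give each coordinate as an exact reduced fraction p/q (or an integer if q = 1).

B = (0, -7)
C = (22/3, -5)
D = (16/9, -23/3)

1. B_x = 0  [B is the midpoint of EA]
2. B_y = -7  [B is the midpoint of EA]
   → B = (0, -7)
3. C_x = 22/3  [line -4·x + 2·y + 118/3 = 0 ∩ |CB|² = 520/9]
4. C_y = -5  [line -4·x + 2·y + 118/3 = 0 ∩ |CB|² = 520/9]
   → C = (22/3, -5)
5. D_x = 16/9  [D is the centroid of △CBE]
6. D_y = -23/3  [D is the centroid of △CBE]
   → D = (16/9, -23/3)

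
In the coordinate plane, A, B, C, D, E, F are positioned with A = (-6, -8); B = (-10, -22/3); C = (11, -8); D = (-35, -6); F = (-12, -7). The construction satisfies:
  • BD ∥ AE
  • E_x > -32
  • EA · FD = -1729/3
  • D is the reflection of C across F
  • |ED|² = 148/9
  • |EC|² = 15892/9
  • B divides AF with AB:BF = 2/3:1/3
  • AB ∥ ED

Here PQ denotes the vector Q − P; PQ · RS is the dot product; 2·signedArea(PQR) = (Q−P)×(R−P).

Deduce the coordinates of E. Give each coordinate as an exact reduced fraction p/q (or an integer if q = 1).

E = (-31, -20/3)

1. E_x = -31  [AB ∥ ED ∩ BD ∥ AE]
2. E_y = -20/3  [AB ∥ ED ∩ BD ∥ AE]
   → E = (-31, -20/3)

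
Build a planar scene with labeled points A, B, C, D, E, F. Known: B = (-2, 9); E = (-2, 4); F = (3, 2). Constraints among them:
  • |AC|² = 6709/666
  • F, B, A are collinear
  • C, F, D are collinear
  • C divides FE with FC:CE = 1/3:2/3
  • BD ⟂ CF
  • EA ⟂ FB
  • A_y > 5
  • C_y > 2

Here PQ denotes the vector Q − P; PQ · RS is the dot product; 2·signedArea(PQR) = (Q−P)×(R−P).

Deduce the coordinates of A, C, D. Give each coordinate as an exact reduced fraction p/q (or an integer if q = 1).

A = (27/74, 421/74)
C = (4/3, 8/3)
D = (-108/29, 136/29)

1. A_x = 27/74  [F, B, A are collinear ∩ EA ⟂ FB]
2. A_y = 421/74  [F, B, A are collinear ∩ EA ⟂ FB]
   → A = (27/74, 421/74)
3. C_x = 4/3  [C divides FE with FC:CE = 1/3:2/3]
4. C_y = 8/3  [C divides FE with FC:CE = 1/3:2/3]
   → C = (4/3, 8/3)
5. D_x = -108/29  [C, F, D are collinear ∩ BD ⟂ CF]
6. D_y = 136/29  [C, F, D are collinear ∩ BD ⟂ CF]
   → D = (-108/29, 136/29)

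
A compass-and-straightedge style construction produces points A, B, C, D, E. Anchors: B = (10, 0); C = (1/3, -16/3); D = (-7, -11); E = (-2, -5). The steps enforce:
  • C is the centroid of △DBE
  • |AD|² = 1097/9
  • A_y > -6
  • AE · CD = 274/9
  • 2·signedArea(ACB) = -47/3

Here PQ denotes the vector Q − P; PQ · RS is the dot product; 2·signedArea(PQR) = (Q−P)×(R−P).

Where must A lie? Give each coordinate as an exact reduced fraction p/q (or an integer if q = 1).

A = (8/3, -17/3)

1. A_x = 8/3  [2·signedArea(ACB) = -47/3 ∩ AE · CD = 274/9]
2. A_y = -17/3  [2·signedArea(ACB) = -47/3 ∩ AE · CD = 274/9]
   → A = (8/3, -17/3)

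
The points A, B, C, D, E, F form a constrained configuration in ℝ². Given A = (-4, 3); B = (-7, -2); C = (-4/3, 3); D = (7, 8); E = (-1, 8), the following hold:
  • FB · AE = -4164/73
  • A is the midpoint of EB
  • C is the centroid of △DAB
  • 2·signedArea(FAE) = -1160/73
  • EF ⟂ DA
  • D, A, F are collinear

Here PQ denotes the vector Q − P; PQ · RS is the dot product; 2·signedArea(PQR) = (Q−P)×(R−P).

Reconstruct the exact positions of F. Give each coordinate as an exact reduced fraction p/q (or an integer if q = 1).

1. F_x = 27/73  [D, A, F are collinear ∩ EF ⟂ DA]
2. F_y = 364/73  [D, A, F are collinear ∩ EF ⟂ DA]
   → F = (27/73, 364/73)

F = (27/73, 364/73)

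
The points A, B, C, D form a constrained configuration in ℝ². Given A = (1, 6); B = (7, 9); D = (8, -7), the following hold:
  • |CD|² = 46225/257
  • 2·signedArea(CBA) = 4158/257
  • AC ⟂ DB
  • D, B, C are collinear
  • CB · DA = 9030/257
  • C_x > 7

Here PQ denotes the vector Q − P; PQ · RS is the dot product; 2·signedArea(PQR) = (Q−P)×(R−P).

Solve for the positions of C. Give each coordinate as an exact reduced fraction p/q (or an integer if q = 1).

1. C_x = 1841/257  [D, B, C are collinear ∩ AC ⟂ DB]
2. C_y = 1641/257  [D, B, C are collinear ∩ AC ⟂ DB]
   → C = (1841/257, 1641/257)

C = (1841/257, 1641/257)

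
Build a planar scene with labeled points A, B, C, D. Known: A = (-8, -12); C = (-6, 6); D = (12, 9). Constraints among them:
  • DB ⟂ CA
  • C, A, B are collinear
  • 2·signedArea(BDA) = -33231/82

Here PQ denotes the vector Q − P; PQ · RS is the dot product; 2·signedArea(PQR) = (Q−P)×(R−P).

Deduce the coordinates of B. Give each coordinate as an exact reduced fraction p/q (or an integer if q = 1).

B = (-447/82, 897/82)

1. B_x = -447/82  [C, A, B are collinear ∩ DB ⟂ CA]
2. B_y = 897/82  [C, A, B are collinear ∩ DB ⟂ CA]
   → B = (-447/82, 897/82)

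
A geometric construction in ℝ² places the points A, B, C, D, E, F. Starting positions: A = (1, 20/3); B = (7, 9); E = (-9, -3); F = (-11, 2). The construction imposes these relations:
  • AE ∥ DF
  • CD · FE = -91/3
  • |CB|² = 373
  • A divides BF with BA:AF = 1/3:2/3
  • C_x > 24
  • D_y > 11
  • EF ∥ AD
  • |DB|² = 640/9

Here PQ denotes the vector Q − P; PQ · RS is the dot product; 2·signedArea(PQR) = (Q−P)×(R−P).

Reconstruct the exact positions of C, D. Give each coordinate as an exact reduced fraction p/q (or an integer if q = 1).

C = (25, 16)
D = (-1, 35/3)

1. D_x = -1  [AE ∥ DF ∩ EF ∥ AD]
2. D_y = 35/3  [AE ∥ DF ∩ EF ∥ AD]
   → D = (-1, 35/3)
3. C_x = 25  [line -2·x + 5·y + -30 = 0 ∩ |CB|² = 373]
4. C_y = 16  [line -2·x + 5·y + -30 = 0 ∩ |CB|² = 373]
   → C = (25, 16)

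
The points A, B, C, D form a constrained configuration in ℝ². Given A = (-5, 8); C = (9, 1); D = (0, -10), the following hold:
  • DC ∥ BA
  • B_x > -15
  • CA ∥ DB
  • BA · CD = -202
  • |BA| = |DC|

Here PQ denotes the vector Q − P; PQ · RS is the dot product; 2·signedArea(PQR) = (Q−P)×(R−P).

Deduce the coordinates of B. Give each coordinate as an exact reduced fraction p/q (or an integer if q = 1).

1. B_x = -14  [DC ∥ BA ∩ CA ∥ DB]
2. B_y = -3  [DC ∥ BA ∩ CA ∥ DB]
   → B = (-14, -3)

B = (-14, -3)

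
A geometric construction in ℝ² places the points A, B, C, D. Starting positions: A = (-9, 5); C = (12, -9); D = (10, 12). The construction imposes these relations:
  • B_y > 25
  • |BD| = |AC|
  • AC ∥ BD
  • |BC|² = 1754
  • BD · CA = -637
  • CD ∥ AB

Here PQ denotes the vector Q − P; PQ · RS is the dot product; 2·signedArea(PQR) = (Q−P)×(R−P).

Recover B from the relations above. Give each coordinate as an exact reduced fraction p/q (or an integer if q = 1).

1. B_x = -11  [AC ∥ BD ∩ CD ∥ AB]
2. B_y = 26  [AC ∥ BD ∩ CD ∥ AB]
   → B = (-11, 26)

B = (-11, 26)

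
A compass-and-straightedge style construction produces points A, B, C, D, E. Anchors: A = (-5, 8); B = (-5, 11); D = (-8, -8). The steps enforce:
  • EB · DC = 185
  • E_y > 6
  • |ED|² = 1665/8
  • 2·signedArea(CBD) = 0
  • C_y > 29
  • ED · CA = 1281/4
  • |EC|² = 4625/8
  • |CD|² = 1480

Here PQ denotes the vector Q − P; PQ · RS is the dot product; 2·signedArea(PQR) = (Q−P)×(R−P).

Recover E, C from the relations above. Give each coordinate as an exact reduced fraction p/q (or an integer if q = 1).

1. C_x = -2  [line 19·x + -3·y + 128 = 0 ∩ |CD|² = 1480]
2. C_y = 30  [line 19·x + -3·y + 128 = 0 ∩ |CD|² = 1480]
   → C = (-2, 30)
3. E_x = -23/4  [ED · CA = 1281/4 ∩ EB · DC = 185]
4. E_y = 25/4  [ED · CA = 1281/4 ∩ EB · DC = 185]
   → E = (-23/4, 25/4)

C = (-2, 30)
E = (-23/4, 25/4)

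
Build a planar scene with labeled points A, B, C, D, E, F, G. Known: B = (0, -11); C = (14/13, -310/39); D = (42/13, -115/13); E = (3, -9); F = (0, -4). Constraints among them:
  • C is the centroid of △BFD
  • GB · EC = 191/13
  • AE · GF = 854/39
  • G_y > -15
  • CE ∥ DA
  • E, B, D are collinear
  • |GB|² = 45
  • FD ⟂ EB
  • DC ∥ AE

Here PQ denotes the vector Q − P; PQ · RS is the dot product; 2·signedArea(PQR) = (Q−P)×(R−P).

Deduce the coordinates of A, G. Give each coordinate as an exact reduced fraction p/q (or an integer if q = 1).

1. A_x = 67/13  [DC ∥ AE ∩ CE ∥ DA]
2. A_y = -386/39  [DC ∥ AE ∩ CE ∥ DA]
   → A = (67/13, -386/39)
3. G_x = 6  [GB · EC = 191/13 ∩ AE · GF = 854/39]
4. G_y = -14  [GB · EC = 191/13 ∩ AE · GF = 854/39]
   → G = (6, -14)

A = (67/13, -386/39)
G = (6, -14)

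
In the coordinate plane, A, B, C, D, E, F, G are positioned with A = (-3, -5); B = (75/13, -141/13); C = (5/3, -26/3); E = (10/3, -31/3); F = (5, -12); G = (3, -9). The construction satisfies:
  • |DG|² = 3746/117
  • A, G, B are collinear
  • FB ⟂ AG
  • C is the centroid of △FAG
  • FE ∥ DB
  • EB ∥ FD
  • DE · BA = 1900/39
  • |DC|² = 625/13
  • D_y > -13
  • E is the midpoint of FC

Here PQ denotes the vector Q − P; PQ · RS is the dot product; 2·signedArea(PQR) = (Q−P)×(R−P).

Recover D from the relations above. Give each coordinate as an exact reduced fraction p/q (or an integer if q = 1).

D = (290/39, -488/39)

1. D_x = 290/39  [FE ∥ DB ∩ EB ∥ FD]
2. D_y = -488/39  [FE ∥ DB ∩ EB ∥ FD]
   → D = (290/39, -488/39)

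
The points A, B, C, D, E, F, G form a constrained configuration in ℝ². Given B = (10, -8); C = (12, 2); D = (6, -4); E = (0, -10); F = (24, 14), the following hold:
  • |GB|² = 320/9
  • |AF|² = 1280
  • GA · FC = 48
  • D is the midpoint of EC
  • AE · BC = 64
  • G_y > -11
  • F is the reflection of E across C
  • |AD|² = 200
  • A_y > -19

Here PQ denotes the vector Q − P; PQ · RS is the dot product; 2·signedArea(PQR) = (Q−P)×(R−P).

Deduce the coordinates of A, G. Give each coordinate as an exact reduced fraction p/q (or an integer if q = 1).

1. A_x = 8  [line -2·x + -10·y + -164 = 0 ∩ |AF|² = 1280]
2. A_y = -18  [line -2·x + -10·y + -164 = 0 ∩ |AF|² = 1280]
   → A = (8, -18)
3. G_x = 14/3  [line 12·x + 12·y + 72 = 0 ∩ |GB|² = 320/9]
4. G_y = -32/3  [line 12·x + 12·y + 72 = 0 ∩ |GB|² = 320/9]
   → G = (14/3, -32/3)

A = (8, -18)
G = (14/3, -32/3)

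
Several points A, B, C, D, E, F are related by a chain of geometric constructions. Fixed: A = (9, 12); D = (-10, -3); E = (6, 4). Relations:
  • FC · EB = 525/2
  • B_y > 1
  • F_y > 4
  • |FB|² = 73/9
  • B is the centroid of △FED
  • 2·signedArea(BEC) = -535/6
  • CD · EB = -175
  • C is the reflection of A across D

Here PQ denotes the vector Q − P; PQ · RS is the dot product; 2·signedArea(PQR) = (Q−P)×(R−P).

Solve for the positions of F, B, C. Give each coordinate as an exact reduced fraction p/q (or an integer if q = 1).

1. C_x = -29  [C is the reflection of A across D]
2. C_y = -18  [C is the reflection of A across D]
   → C = (-29, -18)
3. B_x = -3/2  [CD · EB = -175 ∩ 2·signedArea(BEC) = -535/6]
4. B_y = 11/6  [CD · EB = -175 ∩ 2·signedArea(BEC) = -535/6]
   → B = (-3/2, 11/6)
5. F_x = -1/2  [FC · EB = 525/2 ∩ B is the centroid of △FED]
6. F_y = 9/2  [FC · EB = 525/2 ∩ B is the centroid of △FED]
   → F = (-1/2, 9/2)

B = (-3/2, 11/6)
C = (-29, -18)
F = (-1/2, 9/2)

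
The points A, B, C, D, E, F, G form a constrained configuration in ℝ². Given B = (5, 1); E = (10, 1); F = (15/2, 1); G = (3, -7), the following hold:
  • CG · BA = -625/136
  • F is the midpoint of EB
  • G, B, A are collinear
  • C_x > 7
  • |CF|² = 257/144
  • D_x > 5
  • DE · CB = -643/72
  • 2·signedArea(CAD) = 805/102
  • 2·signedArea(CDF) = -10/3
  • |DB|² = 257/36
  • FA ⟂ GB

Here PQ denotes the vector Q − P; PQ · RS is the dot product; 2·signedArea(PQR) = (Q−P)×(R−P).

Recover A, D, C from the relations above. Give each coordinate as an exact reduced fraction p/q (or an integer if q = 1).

1. A_x = 175/34  [G, B, A are collinear ∩ FA ⟂ GB]
2. A_y = 27/17  [G, B, A are collinear ∩ FA ⟂ GB]
   → A = (175/34, 27/17)
3. C_x = 91/12  [line -5/34·x + -10/17·y + 125/136 = 0 ∩ |CF|² = 257/144]
4. C_y = -1/3  [line -5/34·x + -10/17·y + 125/136 = 0 ∩ |CF|² = 257/144]
   → C = (91/12, -1/3)
5. D_x = 31/6  [DE · CB = -643/72 ∩ 2·signedArea(CDF) = -10/3]
6. D_y = -5/3  [DE · CB = -643/72 ∩ 2·signedArea(CDF) = -10/3]
   → D = (31/6, -5/3)

A = (175/34, 27/17)
C = (91/12, -1/3)
D = (31/6, -5/3)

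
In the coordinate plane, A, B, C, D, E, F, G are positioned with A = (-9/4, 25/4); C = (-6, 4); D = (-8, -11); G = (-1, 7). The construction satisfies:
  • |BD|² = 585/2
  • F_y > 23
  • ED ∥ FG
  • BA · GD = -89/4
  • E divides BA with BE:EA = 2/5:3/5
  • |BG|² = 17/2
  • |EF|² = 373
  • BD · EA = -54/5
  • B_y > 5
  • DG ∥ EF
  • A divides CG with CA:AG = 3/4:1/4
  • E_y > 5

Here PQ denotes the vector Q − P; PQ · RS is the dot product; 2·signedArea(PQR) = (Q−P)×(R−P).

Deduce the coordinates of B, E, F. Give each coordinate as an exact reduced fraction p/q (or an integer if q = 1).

1. B_x = -7/2  [line 7·x + 18·y + -149/2 = 0 ∩ |BG|² = 17/2]
2. B_y = 11/2  [line 7·x + 18·y + -149/2 = 0 ∩ |BG|² = 17/2]
   → B = (-7/2, 11/2)
3. E_x = -3  [E divides BA with BE:EA = 2/5:3/5]
4. E_y = 29/5  [E divides BA with BE:EA = 2/5:3/5]
   → E = (-3, 29/5)
5. F_x = 4  [ED ∥ FG ∩ DG ∥ EF]
6. F_y = 119/5  [ED ∥ FG ∩ DG ∥ EF]
   → F = (4, 119/5)

B = (-7/2, 11/2)
E = (-3, 29/5)
F = (4, 119/5)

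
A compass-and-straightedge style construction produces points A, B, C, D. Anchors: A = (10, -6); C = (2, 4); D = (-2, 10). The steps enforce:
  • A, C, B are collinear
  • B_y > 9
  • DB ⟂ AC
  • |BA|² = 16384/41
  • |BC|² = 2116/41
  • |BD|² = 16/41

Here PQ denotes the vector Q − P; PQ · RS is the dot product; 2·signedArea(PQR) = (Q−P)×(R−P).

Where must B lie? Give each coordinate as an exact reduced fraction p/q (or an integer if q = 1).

1. B_x = -102/41  [A, C, B are collinear ∩ DB ⟂ AC]
2. B_y = 394/41  [A, C, B are collinear ∩ DB ⟂ AC]
   → B = (-102/41, 394/41)

B = (-102/41, 394/41)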